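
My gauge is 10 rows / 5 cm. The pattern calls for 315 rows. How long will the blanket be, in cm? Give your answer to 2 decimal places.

10 rows / 5 cm = 2 rows per cm.
315 / 2 = 157.500 cm.

157.50 cm.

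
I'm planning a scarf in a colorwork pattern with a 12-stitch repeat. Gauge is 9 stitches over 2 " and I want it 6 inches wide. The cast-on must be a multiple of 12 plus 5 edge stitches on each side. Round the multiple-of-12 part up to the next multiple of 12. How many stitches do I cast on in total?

34 stitches.

9 / 2 = 4.5 sts per inch.
6 × 4.5 = 27.00 sts.
Less 10 edge sts → 17.00 for the repeat.
Next multiple of 12: 24.
Add back 10 edge sts → 34.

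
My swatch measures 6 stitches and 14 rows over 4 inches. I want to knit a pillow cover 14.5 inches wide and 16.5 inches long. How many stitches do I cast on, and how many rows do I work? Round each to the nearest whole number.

Stitch gauge = 6/4 = 1.5 sts/in; 14.5 × 1.5 = 21.75 → 22 sts.
Row gauge = 14/4 = 3.5 rows/in; 16.5 × 3.5 = 57.75 → 58 rows.

Cast on 22 stitches and work 58 rows.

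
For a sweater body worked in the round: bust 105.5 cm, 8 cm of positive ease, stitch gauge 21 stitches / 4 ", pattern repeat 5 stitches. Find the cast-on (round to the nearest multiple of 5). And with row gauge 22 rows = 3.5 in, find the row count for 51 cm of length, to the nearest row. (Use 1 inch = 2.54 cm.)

Cast on 235 stitches; work 126 rows.

Finished = 105.5 + 8 = 113.5 cm.
113.5 cm × 1/2.54 = 44.69 inches.
21/4 = 5.25 sts per in; 44.69 × 5.25 = 234.60 sts.
Nearest multiple of 5 → 235.
51 cm = 20.08 inches; × 6.286 = 126.21 → 126 rows.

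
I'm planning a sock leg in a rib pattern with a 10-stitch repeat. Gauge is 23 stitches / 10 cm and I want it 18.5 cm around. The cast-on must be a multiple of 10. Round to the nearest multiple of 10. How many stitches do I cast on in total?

23 / 10 = 2.3 sts per cm.
18.5 × 2.3 = 42.55 sts.
Nearest multiple of 10: 40.

CO 40 sts.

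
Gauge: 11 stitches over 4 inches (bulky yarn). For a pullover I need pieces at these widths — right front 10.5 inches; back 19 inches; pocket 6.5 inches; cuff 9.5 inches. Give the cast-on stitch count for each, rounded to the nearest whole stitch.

Rate = 11/4 = 2.75 sts per in.
right front: 10.5 × 2.75 = 28.88 → 29.
back: 19 × 2.75 = 52.25 → 52.
pocket: 6.5 × 2.75 = 17.88 → 18.
cuff: 9.5 × 2.75 = 26.12 → 26.

right front 29; back 52; pocket 18; cuff 26.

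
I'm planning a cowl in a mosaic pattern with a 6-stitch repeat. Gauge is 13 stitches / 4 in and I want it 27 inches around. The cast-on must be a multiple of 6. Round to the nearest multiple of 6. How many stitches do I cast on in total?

90 stitches.

13 / 4 = 3.25 sts per inch.
27 × 3.25 = 87.75 sts.
Nearest multiple of 6: 90.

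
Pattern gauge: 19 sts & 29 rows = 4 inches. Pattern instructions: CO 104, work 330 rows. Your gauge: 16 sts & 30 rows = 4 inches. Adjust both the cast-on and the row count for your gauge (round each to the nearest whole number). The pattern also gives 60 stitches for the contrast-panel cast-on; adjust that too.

Stitches: 104 × 16/19 = 87.58 → 88.
Rows: 330 × 30/29 = 341.38 → 341.
contrast-panel cast-on: 60 × 16/19 = 50.53 → 51.

Cast on 88 stitches; work 341 rows; contrast-panel cast-on 51 stitches.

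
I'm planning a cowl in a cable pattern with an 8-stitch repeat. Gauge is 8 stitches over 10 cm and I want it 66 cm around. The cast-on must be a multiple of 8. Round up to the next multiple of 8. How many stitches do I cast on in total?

Cast on 56 stitches.

8 / 10 = 0.8 sts per cm.
66 × 0.8 = 52.80 sts.
Next multiple of 8: 56.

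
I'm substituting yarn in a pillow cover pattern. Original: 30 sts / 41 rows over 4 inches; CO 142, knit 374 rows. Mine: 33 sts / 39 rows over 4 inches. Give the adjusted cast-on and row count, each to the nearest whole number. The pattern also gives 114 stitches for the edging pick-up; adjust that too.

Stitches: 142 × 33/30 = 156.20 → 156.
Rows: 374 × 39/41 = 355.76 → 356.
edging pick-up: 114 × 33/30 = 125.40 → 125.

Cast on 156 stitches; work 356 rows; edging pick-up 125 stitches.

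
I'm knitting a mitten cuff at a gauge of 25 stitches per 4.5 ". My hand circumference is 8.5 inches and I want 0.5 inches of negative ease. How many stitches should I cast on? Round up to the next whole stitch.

Cast on 45 stitches.

Finished = 8.5 − 0.5 = 8 in.
25 / 4.5 = 5.556 sts per inch.
8.00 × 5.556 = 44.44 sts.
→ 45 sts.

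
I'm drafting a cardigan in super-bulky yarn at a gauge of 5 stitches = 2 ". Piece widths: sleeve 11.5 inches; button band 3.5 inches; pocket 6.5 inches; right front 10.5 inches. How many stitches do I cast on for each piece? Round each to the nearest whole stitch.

Rate = 5/2 = 2.5 sts per in.
sleeve: 11.5 × 2.5 = 28.75 → 29.
button band: 3.5 × 2.5 = 8.75 → 9.
pocket: 6.5 × 2.5 = 16.25 → 16.
right front: 10.5 × 2.5 = 26.25 → 26.

sleeve 29; button band 9; pocket 16; right front 26.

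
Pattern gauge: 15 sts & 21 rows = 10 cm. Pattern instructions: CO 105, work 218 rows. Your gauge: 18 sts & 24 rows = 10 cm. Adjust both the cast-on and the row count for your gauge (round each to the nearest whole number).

Stitches: 105 × 18/15 = 126.00 → 126.
Rows: 218 × 24/21 = 249.14 → 249.

Cast on 126 stitches; work 249 rows.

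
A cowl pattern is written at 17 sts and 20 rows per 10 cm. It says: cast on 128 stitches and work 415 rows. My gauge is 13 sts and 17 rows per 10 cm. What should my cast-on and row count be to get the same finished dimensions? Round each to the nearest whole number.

Stitches: 128 × 13/17 = 97.88 → 98.
Rows: 415 × 17/20 = 352.75 → 353.

Cast on 98 stitches; work 353 rows.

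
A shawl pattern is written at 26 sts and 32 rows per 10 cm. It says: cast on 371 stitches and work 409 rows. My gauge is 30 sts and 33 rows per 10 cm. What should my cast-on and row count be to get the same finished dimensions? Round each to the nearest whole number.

Cast on 428 stitches; work 422 rows.

Stitches: 371 × 30/26 = 428.08 → 428.
Rows: 409 × 33/32 = 421.78 → 422.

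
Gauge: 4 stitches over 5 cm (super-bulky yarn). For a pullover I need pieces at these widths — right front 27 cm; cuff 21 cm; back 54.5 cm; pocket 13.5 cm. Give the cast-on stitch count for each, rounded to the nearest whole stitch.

Rate = 4/5 = 0.8 sts per cm.
right front: 27 × 0.8 = 21.60 → 22.
cuff: 21 × 0.8 = 16.80 → 17.
back: 54.5 × 0.8 = 43.60 → 44.
pocket: 13.5 × 0.8 = 10.80 → 11.

right front 22; cuff 17; back 44; pocket 11.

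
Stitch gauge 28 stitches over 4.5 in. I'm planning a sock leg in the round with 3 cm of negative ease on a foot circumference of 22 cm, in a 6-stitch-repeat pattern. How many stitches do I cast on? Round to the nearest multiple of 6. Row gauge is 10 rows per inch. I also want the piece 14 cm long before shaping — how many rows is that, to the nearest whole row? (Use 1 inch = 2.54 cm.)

Finished = 22 − 3 = 19 cm.
19 cm × 1/2.54 = 7.48 inches.
28/4.5 = 6.222 sts per in; 7.48 × 6.222 = 46.54 sts.
Nearest multiple of 6 → 48.
14 cm = 5.51 inches; × 10 = 55.12 → 55 rows.

Cast on 48 stitches; work 55 rows.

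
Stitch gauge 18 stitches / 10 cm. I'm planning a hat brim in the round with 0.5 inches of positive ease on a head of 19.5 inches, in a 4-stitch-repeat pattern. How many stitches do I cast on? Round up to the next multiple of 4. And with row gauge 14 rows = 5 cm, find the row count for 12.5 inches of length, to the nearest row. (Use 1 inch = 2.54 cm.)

Finished = 19.5 + 0.5 = 20 inches.
20 inches × 2.54 = 50.80 cm.
18/10 = 1.8 sts per cm; 50.80 × 1.8 = 91.44 sts.
Next multiple of 4 → 92.
12.5 inches = 31.75 cm; × 2.8 = 88.90 → 89 rows.

Cast on 92 stitches; work 89 rows.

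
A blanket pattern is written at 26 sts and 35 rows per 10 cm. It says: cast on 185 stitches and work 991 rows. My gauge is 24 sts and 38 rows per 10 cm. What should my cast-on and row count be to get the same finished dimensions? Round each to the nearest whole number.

Cast on 171 stitches; work 1076 rows.

Stitches: 185 × 24/26 = 170.77 → 171.
Rows: 991 × 38/35 = 1075.94 → 1076.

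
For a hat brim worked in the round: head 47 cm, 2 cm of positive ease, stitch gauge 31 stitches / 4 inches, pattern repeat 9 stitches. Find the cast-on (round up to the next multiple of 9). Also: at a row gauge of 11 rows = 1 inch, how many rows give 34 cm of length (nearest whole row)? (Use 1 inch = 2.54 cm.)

Finished = 47 + 2 = 49 cm.
49 cm × 1/2.54 = 19.29 inches.
31/4 = 7.75 sts per in; 19.29 × 7.75 = 149.51 sts.
Next multiple of 9 → 153.
34 cm = 13.39 inches; × 11 = 147.24 → 147 rows.

Cast on 153 stitches; work 147 rows.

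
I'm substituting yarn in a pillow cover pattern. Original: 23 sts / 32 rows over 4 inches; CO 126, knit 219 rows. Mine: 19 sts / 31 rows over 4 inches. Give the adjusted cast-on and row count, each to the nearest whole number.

Stitches: 126 × 19/23 = 104.09 → 104.
Rows: 219 × 31/32 = 212.16 → 212.

Cast on 104 stitches; work 212 rows.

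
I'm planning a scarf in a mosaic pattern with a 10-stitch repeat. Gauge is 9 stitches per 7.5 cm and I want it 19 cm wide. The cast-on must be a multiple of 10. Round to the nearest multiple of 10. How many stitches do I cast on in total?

Cast on 20 stitches.

9 / 7.5 = 1.2 sts per cm.
19 × 1.2 = 22.80 sts.
Nearest multiple of 10: 20.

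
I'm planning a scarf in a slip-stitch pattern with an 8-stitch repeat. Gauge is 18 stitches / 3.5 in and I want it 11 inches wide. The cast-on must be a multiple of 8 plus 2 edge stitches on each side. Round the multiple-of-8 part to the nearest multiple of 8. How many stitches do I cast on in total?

18 / 3.5 = 5.143 sts per inch.
11 × 5.143 = 56.57 sts.
Less 4 edge sts → 52.57 for the repeat.
Nearest multiple of 8: 56.
Add back 4 edge sts → 60.

60 stitches.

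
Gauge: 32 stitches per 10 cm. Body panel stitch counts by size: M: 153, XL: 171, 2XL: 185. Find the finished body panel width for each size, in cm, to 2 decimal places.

M 47.81 cm; XL 53.44 cm; 2XL 57.81 cm.

32/10 = 3.2 sts per cm.
M: 153 / 3.2 = 47.812 → 47.81 cm.
XL: 171 / 3.2 = 53.438 → 53.44 cm.
2XL: 185 / 3.2 = 57.812 → 57.81 cm.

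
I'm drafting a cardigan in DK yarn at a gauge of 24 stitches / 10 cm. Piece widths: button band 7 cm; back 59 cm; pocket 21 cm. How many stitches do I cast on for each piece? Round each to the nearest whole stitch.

Rate = 24/10 = 2.4 sts per cm.
button band: 7 × 2.4 = 16.80 → 17.
back: 59 × 2.4 = 141.60 → 142.
pocket: 21 × 2.4 = 50.40 → 50.

button band 17; back 142; pocket 50.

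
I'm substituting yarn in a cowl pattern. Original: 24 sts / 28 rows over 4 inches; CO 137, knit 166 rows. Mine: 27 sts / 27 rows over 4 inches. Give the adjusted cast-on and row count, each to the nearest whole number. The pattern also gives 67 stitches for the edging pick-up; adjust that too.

Cast on 154 stitches; work 160 rows; edging pick-up 75 stitches.

Stitches: 137 × 27/24 = 154.12 → 154.
Rows: 166 × 27/28 = 160.07 → 160.
edging pick-up: 67 × 27/24 = 75.38 → 75.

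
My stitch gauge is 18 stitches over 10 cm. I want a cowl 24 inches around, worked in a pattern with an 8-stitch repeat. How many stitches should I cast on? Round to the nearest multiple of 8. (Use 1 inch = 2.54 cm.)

112 stitches.

24 in = 24 × 2.54 = 60.96 cm.
18 / 10 = 1.8 sts/cm.
60.96 × 1.8 = 109.73 sts.
→ 112.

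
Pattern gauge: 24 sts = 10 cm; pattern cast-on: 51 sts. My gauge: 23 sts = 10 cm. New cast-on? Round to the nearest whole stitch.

Scale factor = 23 / 24 = 0.958.
51 × 23 / 24 = 48.88 sts.
→ 49 sts.

49 stitches.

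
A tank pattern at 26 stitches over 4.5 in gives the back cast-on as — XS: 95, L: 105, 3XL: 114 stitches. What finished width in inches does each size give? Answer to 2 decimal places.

XS 16.44 inches; L 18.17 inches; 3XL 19.73 inches.

26/4.5 = 5.778 sts per in.
XS: 95 / 5.778 = 16.442 → 16.44 in.
L: 105 / 5.778 = 18.173 → 18.17 in.
3XL: 114 / 5.778 = 19.731 → 19.73 in.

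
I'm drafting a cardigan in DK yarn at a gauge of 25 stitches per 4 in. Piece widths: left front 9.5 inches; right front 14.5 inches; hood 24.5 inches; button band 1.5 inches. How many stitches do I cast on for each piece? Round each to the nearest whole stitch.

Rate = 25/4 = 6.25 sts per in.
left front: 9.5 × 6.25 = 59.38 → 59.
right front: 14.5 × 6.25 = 90.62 → 91.
hood: 24.5 × 6.25 = 153.12 → 153.
button band: 1.5 × 6.25 = 9.38 → 9.

left front 59; right front 91; hood 153; button band 9.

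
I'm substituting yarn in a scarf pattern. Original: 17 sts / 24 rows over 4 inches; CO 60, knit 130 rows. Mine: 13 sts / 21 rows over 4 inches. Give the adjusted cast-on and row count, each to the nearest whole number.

Cast on 46 stitches; work 114 rows.

Stitches: 60 × 13/17 = 45.88 → 46.
Rows: 130 × 21/24 = 113.75 → 114.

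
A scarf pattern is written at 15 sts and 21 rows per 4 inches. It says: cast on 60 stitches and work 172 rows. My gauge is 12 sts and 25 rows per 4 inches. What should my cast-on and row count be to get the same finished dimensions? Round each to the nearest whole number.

Cast on 48 stitches; work 205 rows.

Stitches: 60 × 12/15 = 48.00 → 48.
Rows: 172 × 25/21 = 204.76 → 205.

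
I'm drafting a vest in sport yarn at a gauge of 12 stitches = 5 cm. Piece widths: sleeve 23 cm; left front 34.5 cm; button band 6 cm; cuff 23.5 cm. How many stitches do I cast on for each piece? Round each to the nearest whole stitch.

sleeve 55; left front 83; button band 14; cuff 56.

Rate = 12/5 = 2.4 sts per cm.
sleeve: 23 × 2.4 = 55.20 → 55.
left front: 34.5 × 2.4 = 82.80 → 83.
button band: 6 × 2.4 = 14.40 → 14.
cuff: 23.5 × 2.4 = 56.40 → 56.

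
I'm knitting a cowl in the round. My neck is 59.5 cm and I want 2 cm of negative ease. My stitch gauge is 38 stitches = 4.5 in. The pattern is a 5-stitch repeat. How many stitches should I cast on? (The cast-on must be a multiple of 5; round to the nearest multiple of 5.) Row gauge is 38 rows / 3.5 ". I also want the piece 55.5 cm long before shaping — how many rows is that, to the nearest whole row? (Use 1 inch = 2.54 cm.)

Finished = 59.5 − 2 = 57.5 cm.
57.5 cm × 1/2.54 = 22.64 inches.
38/4.5 = 8.444 sts per in; 22.64 × 8.444 = 191.16 sts.
Nearest multiple of 5 → 190.
55.5 cm = 21.85 inches; × 10.857 = 237.23 → 237 rows.

Cast on 190 stitches; work 237 rows.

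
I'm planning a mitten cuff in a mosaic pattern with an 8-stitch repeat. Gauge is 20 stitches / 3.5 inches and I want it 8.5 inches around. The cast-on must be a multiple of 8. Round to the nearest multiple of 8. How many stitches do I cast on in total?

20 / 3.5 = 5.714 sts per inch.
8.5 × 5.714 = 48.57 sts.
Nearest multiple of 8: 48.

Cast on 48 stitches.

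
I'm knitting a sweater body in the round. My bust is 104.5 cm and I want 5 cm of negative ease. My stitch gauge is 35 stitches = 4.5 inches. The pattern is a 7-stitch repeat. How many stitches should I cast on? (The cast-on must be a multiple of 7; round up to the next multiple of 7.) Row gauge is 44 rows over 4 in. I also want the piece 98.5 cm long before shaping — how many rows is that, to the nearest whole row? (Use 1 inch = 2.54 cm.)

Finished = 104.5 − 5 = 99.5 cm.
99.5 cm × 1/2.54 = 39.17 inches.
35/4.5 = 7.778 sts per in; 39.17 × 7.778 = 304.68 sts.
Next multiple of 7 → 308.
98.5 cm = 38.78 inches; × 11 = 426.57 → 427 rows.

Cast on 308 stitches; work 427 rows.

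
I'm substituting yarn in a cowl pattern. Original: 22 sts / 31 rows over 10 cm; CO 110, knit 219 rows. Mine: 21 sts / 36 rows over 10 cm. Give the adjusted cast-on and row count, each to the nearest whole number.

Stitches: 110 × 21/22 = 105.00 → 105.
Rows: 219 × 36/31 = 254.32 → 254.

Cast on 105 stitches; work 254 rows.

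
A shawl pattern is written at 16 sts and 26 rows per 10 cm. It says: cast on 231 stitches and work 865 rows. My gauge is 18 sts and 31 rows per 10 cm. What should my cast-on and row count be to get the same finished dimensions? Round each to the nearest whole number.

Cast on 260 stitches; work 1031 rows.

Stitches: 231 × 18/16 = 259.88 → 260.
Rows: 865 × 31/26 = 1031.35 → 1031.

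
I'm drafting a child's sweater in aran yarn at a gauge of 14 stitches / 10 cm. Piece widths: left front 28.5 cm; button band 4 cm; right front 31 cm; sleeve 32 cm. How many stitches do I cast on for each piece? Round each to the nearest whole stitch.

Rate = 14/10 = 1.4 sts per cm.
left front: 28.5 × 1.4 = 39.90 → 40.
button band: 4 × 1.4 = 5.60 → 6.
right front: 31 × 1.4 = 43.40 → 43.
sleeve: 32 × 1.4 = 44.80 → 45.

left front 40; button band 6; right front 43; sleeve 45.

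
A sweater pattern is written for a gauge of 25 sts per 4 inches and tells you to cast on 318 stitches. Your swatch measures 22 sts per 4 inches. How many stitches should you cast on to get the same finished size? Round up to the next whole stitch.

Scale factor = 22 / 25 = 0.880.
318 × 22 / 25 = 279.84 sts.
→ 280 sts.

280 stitches.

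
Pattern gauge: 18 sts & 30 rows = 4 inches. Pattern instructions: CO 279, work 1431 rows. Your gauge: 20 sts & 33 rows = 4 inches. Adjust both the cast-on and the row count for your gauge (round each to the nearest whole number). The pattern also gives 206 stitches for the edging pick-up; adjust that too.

Cast on 310 stitches; work 1574 rows; edging pick-up 229 stitches.

Stitches: 279 × 20/18 = 310.00 → 310.
Rows: 1431 × 33/30 = 1574.10 → 1574.
edging pick-up: 206 × 20/18 = 228.89 → 229.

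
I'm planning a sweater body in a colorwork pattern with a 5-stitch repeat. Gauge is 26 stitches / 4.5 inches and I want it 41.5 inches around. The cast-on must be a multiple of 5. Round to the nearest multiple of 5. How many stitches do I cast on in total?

26 / 4.5 = 5.778 sts per inch.
41.5 × 5.778 = 239.78 sts.
Nearest multiple of 5: 240.

Cast on 240 stitches.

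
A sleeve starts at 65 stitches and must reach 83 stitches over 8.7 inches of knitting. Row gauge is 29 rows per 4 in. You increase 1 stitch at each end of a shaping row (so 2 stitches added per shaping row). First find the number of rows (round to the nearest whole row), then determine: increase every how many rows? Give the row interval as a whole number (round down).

Increase every 7th row.

Rows = 8.7 × 7.25 = 63.1 → 63 rows.
Stitches to add: 18 → 9 shaping rows (at 2 st each).
63 / 9 = 7.00 → every 7 rows.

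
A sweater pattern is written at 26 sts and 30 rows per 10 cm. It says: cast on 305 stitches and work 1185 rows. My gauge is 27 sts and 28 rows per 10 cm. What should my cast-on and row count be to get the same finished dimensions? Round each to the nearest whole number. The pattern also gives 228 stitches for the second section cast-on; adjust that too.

Cast on 317 stitches; work 1106 rows; second section cast-on 237 stitches.

Stitches: 305 × 27/26 = 316.73 → 317.
Rows: 1185 × 28/30 = 1106.00 → 1106.
second section cast-on: 228 × 27/26 = 236.77 → 237.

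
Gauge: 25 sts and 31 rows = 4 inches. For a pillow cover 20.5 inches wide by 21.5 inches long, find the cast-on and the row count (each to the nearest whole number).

Cast on 128 stitches and work 167 rows.

Stitch gauge = 25/4 = 6.25 sts/in; 20.5 × 6.25 = 128.12 → 128 sts.
Row gauge = 31/4 = 7.75 rows/in; 21.5 × 7.75 = 166.62 → 167 rows.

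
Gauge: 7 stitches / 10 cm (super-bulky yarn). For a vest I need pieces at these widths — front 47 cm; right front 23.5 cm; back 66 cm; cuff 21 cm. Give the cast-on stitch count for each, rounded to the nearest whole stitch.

front 33; right front 16; back 46; cuff 15.

Rate = 7/10 = 0.7 sts per cm.
front: 47 × 0.7 = 32.90 → 33.
right front: 23.5 × 0.7 = 16.45 → 16.
back: 66 × 0.7 = 46.20 → 46.
cuff: 21 × 0.7 = 14.70 → 15.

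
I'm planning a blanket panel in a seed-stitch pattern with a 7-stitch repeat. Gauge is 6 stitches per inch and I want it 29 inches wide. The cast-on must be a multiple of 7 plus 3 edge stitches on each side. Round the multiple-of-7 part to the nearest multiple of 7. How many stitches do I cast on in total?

6 / 1 = 6 sts per inch.
29 × 6 = 174.00 sts.
Less 6 edge sts → 168.00 for the repeat.
Nearest multiple of 7: 168.
Add back 6 edge sts → 174.

174 stitches.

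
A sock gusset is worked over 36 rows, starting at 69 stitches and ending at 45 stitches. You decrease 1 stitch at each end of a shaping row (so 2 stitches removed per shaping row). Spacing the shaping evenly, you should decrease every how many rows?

Stitches to remove: |45 − 69| = 24.
Shaping rows needed: 24 / 2 = 12.
36 rows / 12 = every 3 rows.

Decrease every 3rd row.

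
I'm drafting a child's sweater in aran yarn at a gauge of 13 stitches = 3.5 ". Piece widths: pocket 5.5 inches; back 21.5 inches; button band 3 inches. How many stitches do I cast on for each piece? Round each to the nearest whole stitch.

pocket 20; back 80; button band 11.

Rate = 13/3.5 = 3.714 sts per in.
pocket: 5.5 × 3.714 = 20.43 → 20.
back: 21.5 × 3.714 = 79.86 → 80.
button band: 3 × 3.714 = 11.14 → 11.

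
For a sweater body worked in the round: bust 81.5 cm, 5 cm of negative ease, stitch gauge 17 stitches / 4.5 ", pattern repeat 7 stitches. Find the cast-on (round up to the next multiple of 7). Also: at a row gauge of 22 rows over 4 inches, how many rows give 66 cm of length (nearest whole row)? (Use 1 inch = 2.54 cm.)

Finished = 81.5 − 5 = 76.5 cm.
76.5 cm × 1/2.54 = 30.12 inches.
17/4.5 = 3.778 sts per in; 30.12 × 3.778 = 113.78 sts.
Next multiple of 7 → 119.
66 cm = 25.98 inches; × 5.5 = 142.91 → 143 rows.

Cast on 119 stitches; work 143 rows.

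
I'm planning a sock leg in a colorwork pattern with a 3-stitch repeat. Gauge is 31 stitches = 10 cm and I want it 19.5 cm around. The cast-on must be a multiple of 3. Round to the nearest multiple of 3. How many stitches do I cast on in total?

31 / 10 = 3.1 sts per cm.
19.5 × 3.1 = 60.45 sts.
Nearest multiple of 3: 60.

Cast on 60 stitches.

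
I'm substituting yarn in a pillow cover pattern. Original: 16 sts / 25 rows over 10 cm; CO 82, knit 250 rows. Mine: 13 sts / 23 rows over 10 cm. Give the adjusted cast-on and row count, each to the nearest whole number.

Stitches: 82 × 13/16 = 66.62 → 67.
Rows: 250 × 23/25 = 230.00 → 230.

Cast on 67 stitches; work 230 rows.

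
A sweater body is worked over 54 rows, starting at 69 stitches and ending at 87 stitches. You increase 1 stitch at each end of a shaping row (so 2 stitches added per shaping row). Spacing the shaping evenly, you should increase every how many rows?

Increase every 6th row.

Stitches to add: |87 − 69| = 18.
Shaping rows needed: 18 / 2 = 9.
54 rows / 9 = every 6 rows.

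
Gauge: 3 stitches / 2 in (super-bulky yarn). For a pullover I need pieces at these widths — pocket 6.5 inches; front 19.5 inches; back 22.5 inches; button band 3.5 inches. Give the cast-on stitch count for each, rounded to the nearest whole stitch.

Rate = 3/2 = 1.5 sts per in.
pocket: 6.5 × 1.5 = 9.75 → 10.
front: 19.5 × 1.5 = 29.25 → 29.
back: 22.5 × 1.5 = 33.75 → 34.
button band: 3.5 × 1.5 = 5.25 → 5.

pocket 10; front 29; back 34; button band 5.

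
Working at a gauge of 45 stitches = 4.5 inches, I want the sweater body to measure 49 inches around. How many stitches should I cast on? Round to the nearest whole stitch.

Cast on 490 stitches.

45 stitches / 4.5 in = 10 stitches per inch.
49 × 10 = 490.00 stitches.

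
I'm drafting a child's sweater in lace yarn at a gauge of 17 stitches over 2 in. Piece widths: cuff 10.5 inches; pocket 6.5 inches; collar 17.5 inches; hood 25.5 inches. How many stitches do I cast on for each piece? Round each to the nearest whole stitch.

cuff 89; pocket 55; collar 149; hood 217.

Rate = 17/2 = 8.5 sts per in.
cuff: 10.5 × 8.5 = 89.25 → 89.
pocket: 6.5 × 8.5 = 55.25 → 55.
collar: 17.5 × 8.5 = 148.75 → 149.
hood: 25.5 × 8.5 = 216.75 → 217.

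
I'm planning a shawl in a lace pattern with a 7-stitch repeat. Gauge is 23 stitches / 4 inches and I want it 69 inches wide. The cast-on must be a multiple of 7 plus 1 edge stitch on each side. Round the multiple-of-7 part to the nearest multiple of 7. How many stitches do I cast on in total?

Cast on 394 stitches.

23 / 4 = 5.75 sts per inch.
69 × 5.75 = 396.75 sts.
Less 2 edge sts → 394.75 for the repeat.
Nearest multiple of 7: 392.
Add back 2 edge sts → 394.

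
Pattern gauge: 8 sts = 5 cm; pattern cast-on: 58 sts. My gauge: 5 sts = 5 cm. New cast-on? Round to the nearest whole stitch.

Scale factor = 5 / 8 = 0.625.
58 × 5 / 8 = 36.25 sts.
→ 36 sts.

36 stitches.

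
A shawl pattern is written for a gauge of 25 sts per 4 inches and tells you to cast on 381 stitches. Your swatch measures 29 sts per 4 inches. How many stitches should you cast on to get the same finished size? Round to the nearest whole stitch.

CO 442 sts.

Scale factor = 29 / 25 = 1.160.
381 × 29 / 25 = 441.96 sts.
→ 442 sts.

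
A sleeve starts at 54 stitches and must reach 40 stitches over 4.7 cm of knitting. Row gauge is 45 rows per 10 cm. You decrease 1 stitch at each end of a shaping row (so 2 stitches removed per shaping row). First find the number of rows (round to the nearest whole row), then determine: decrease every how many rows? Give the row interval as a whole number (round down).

Rows = 4.7 × 4.5 = 21.2 → 21 rows.
Stitches to remove: 14 → 7 shaping rows (at 2 st each).
21 / 7 = 3.00 → every 3 rows.

Decrease every 3rd row.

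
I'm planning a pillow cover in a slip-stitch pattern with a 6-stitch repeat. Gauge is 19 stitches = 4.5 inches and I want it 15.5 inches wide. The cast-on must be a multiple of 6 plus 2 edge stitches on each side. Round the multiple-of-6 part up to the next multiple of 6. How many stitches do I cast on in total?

Cast on 70 stitches.

19 / 4.5 = 4.222 sts per inch.
15.5 × 4.222 = 65.44 sts.
Less 4 edge sts → 61.44 for the repeat.
Next multiple of 6: 66.
Add back 4 edge sts → 70.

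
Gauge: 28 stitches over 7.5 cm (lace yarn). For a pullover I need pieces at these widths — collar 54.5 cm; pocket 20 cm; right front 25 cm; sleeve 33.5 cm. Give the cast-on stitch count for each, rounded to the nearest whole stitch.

collar 203; pocket 75; right front 93; sleeve 125.

Rate = 28/7.5 = 3.733 sts per cm.
collar: 54.5 × 3.733 = 203.47 → 203.
pocket: 20 × 3.733 = 74.67 → 75.
right front: 25 × 3.733 = 93.33 → 93.
sleeve: 33.5 × 3.733 = 125.07 → 125.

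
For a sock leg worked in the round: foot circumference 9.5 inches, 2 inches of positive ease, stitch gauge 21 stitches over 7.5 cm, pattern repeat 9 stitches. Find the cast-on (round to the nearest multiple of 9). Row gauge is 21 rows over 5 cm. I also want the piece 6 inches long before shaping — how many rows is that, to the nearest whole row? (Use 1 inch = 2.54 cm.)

Finished = 9.5 + 2 = 11.5 inches.
11.5 inches × 2.54 = 29.21 cm.
21/7.5 = 2.8 sts per cm; 29.21 × 2.8 = 81.79 sts.
Nearest multiple of 9 → 81.
6 inches = 15.24 cm; × 4.2 = 64.01 → 64 rows.

Cast on 81 stitches; work 64 rows.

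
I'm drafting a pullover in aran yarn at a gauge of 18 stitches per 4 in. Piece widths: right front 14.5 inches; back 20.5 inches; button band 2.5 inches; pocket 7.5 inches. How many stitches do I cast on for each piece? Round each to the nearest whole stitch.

Rate = 18/4 = 4.5 sts per in.
right front: 14.5 × 4.5 = 65.25 → 65.
back: 20.5 × 4.5 = 92.25 → 92.
button band: 2.5 × 4.5 = 11.25 → 11.
pocket: 7.5 × 4.5 = 33.75 → 34.

right front 65; back 92; button band 11; pocket 34.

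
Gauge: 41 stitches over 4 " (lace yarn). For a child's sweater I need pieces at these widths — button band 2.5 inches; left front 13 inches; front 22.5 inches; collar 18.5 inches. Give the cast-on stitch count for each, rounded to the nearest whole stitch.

Rate = 41/4 = 10.25 sts per in.
button band: 2.5 × 10.25 = 25.62 → 26.
left front: 13 × 10.25 = 133.25 → 133.
front: 22.5 × 10.25 = 230.62 → 231.
collar: 18.5 × 10.25 = 189.62 → 190.

button band 26; left front 133; front 231; collar 190.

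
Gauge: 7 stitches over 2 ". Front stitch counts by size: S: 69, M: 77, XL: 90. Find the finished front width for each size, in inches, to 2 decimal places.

S 19.71 inches; M 22.00 inches; XL 25.71 inches.

7/2 = 3.5 sts per in.
S: 69 / 3.5 = 19.714 → 19.71 in.
M: 77 / 3.5 = 22.000 → 22.00 in.
XL: 90 / 3.5 = 25.714 → 25.71 in.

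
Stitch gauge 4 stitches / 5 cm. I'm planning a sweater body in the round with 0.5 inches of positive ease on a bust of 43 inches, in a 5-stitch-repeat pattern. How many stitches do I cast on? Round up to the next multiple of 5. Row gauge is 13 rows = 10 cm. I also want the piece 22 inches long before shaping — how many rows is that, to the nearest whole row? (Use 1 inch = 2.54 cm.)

Cast on 90 stitches; work 73 rows.

Finished = 43 + 0.5 = 43.5 inches.
43.5 inches × 2.54 = 110.49 cm.
4/5 = 0.8 sts per cm; 110.49 × 0.8 = 88.39 sts.
Next multiple of 5 → 90.
22 inches = 55.88 cm; × 1.3 = 72.64 → 73 rows.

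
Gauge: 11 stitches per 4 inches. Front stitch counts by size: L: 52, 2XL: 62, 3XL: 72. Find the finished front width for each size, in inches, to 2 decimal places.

L 18.91 inches; 2XL 22.55 inches; 3XL 26.18 inches.

11/4 = 2.75 sts per in.
L: 52 / 2.75 = 18.909 → 18.91 in.
2XL: 62 / 2.75 = 22.545 → 22.55 in.
3XL: 72 / 2.75 = 26.182 → 26.18 in.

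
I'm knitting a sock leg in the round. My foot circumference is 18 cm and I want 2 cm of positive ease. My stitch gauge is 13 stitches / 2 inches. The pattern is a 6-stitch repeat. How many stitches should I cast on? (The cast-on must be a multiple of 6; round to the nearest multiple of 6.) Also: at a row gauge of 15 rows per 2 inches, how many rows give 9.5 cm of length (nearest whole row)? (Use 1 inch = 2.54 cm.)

Cast on 54 stitches; work 28 rows.

Finished = 18 + 2 = 20 cm.
20 cm × 1/2.54 = 7.87 inches.
13/2 = 6.5 sts per in; 7.87 × 6.5 = 51.18 sts.
Nearest multiple of 6 → 54.
9.5 cm = 3.74 inches; × 7.5 = 28.05 → 28 rows.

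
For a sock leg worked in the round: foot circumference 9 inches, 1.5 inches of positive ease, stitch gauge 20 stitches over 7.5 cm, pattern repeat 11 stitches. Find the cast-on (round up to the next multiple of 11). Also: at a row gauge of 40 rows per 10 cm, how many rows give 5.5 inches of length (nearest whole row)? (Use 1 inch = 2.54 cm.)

Finished = 9 + 1.5 = 10.5 inches.
10.5 inches × 2.54 = 26.67 cm.
20/7.5 = 2.667 sts per cm; 26.67 × 2.667 = 71.12 sts.
Next multiple of 11 → 77.
5.5 inches = 13.97 cm; × 4 = 55.88 → 56 rows.

Cast on 77 stitches; work 56 rows.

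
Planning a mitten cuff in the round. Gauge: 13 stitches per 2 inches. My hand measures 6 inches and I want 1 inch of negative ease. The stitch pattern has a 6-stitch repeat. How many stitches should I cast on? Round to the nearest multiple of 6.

Finished = 6 − 1 = 5 inches.
13 / 2 = 6.5 sts/in.
5 × 6.5 = 32.50 sts.
Nearest multiple of 6: 30.

Cast on 30 stitches.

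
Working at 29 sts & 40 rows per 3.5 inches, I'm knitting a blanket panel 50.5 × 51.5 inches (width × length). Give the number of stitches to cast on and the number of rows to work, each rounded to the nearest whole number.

Stitch gauge = 29/3.5 = 8.286 sts/in; 50.5 × 8.286 = 418.43 → 418 sts.
Row gauge = 40/3.5 = 11.429 rows/in; 51.5 × 11.429 = 588.57 → 589 rows.

Cast on 418 stitches and work 589 rows.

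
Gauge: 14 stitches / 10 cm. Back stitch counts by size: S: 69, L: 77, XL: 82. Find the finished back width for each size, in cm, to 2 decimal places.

S 49.29 cm; L 55.00 cm; XL 58.57 cm.

14/10 = 1.4 sts per cm.
S: 69 / 1.4 = 49.286 → 49.29 cm.
L: 77 / 1.4 = 55.000 → 55.00 cm.
XL: 82 / 1.4 = 58.571 → 58.57 cm.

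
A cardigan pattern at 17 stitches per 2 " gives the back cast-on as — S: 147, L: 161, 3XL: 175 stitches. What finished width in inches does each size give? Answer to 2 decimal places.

17/2 = 8.5 sts per in.
S: 147 / 8.5 = 17.294 → 17.29 in.
L: 161 / 8.5 = 18.941 → 18.94 in.
3XL: 175 / 8.5 = 20.588 → 20.59 in.

S 17.29 inches; L 18.94 inches; 3XL 20.59 inches.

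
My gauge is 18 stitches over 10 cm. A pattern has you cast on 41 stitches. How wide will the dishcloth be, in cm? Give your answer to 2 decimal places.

18 stitches / 10 cm = 1.8 stitches per cm.
41 / 1.8 = 22.778 cm.

22.78 cm.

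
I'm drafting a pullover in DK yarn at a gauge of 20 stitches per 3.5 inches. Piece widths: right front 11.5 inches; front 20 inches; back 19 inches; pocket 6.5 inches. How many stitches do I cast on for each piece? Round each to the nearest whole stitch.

right front 66; front 114; back 109; pocket 37.

Rate = 20/3.5 = 5.714 sts per in.
right front: 11.5 × 5.714 = 65.71 → 66.
front: 20 × 5.714 = 114.29 → 114.
back: 19 × 5.714 = 108.57 → 109.
pocket: 6.5 × 5.714 = 37.14 → 37.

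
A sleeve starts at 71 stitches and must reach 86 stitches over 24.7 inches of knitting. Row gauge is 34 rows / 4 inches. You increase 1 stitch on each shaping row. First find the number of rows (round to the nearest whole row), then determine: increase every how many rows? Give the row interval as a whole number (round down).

Rows = 24.7 × 8.5 = 209.9 → 210 rows.
Stitches to add: 15 → 15 shaping rows (at 1 st each).
210 / 15 = 14.00 → every 14 rows.

Increase every 14th row.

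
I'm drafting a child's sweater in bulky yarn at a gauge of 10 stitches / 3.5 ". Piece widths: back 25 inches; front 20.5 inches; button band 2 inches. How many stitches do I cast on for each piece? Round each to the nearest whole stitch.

back 71; front 59; button band 6.

Rate = 10/3.5 = 2.857 sts per in.
back: 25 × 2.857 = 71.43 → 71.
front: 20.5 × 2.857 = 58.57 → 59.
button band: 2 × 2.857 = 5.71 → 6.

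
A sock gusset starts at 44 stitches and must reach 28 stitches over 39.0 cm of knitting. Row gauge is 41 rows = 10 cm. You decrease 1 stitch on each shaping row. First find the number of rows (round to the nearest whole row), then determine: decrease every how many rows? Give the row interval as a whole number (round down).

Decrease every 10th row.

Rows = 39.0 × 4.1 = 159.9 → 160 rows.
Stitches to remove: 16 → 16 shaping rows (at 1 st each).
160 / 16 = 10.00 → every 10 rows.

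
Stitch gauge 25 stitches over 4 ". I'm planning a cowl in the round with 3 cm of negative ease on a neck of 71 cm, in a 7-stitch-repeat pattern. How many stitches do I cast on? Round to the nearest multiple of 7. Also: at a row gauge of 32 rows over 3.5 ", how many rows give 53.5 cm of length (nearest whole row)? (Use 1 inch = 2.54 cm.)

Finished = 71 − 3 = 68 cm.
68 cm × 1/2.54 = 26.77 inches.
25/4 = 6.25 sts per in; 26.77 × 6.25 = 167.32 sts.
Nearest multiple of 7 → 168.
53.5 cm = 21.06 inches; × 9.143 = 192.58 → 193 rows.

Cast on 168 stitches; work 193 rows.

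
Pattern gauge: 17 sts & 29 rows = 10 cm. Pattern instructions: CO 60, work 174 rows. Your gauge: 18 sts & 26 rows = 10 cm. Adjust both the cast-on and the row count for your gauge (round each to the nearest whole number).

Cast on 64 stitches; work 156 rows.

Stitches: 60 × 18/17 = 63.53 → 64.
Rows: 174 × 26/29 = 156.00 → 156.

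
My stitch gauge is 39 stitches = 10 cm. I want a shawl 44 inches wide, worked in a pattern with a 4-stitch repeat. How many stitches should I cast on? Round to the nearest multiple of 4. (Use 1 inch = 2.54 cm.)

Cast on 436 stitches.

44 in = 44 × 2.54 = 111.76 cm.
39 / 10 = 3.9 sts/cm.
111.76 × 3.9 = 435.86 sts.
→ 436.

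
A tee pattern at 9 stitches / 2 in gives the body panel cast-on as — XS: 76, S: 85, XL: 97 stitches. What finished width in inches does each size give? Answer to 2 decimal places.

XS 16.89 inches; S 18.89 inches; XL 21.56 inches.

9/2 = 4.5 sts per in.
XS: 76 / 4.5 = 16.889 → 16.89 in.
S: 85 / 4.5 = 18.889 → 18.89 in.
XL: 97 / 4.5 = 21.556 → 21.56 in.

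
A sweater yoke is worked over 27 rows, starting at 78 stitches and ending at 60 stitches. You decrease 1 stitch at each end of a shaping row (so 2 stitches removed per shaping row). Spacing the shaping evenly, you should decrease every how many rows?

Decrease every 3rd row.

Stitches to remove: |60 − 78| = 18.
Shaping rows needed: 18 / 2 = 9.
27 rows / 9 = every 3 rows.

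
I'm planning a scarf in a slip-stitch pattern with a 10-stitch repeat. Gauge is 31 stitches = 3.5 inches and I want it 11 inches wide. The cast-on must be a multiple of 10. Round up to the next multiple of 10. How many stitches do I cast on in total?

31 / 3.5 = 8.857 sts per inch.
11 × 8.857 = 97.43 sts.
Next multiple of 10: 100.

100 stitches.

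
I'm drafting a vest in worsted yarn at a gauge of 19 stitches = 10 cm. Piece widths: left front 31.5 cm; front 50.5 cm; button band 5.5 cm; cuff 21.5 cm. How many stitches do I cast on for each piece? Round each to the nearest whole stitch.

left front 60; front 96; button band 10; cuff 41.

Rate = 19/10 = 1.9 sts per cm.
left front: 31.5 × 1.9 = 59.85 → 60.
front: 50.5 × 1.9 = 95.95 → 96.
button band: 5.5 × 1.9 = 10.45 → 10.
cuff: 21.5 × 1.9 = 40.85 → 41.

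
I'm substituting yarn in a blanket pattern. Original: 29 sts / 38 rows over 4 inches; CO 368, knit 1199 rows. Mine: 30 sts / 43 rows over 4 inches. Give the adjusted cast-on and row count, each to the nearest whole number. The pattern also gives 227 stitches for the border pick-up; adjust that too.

Cast on 381 stitches; work 1357 rows; border pick-up 235 stitches.

Stitches: 368 × 30/29 = 380.69 → 381.
Rows: 1199 × 43/38 = 1356.76 → 1357.
border pick-up: 227 × 30/29 = 234.83 → 235.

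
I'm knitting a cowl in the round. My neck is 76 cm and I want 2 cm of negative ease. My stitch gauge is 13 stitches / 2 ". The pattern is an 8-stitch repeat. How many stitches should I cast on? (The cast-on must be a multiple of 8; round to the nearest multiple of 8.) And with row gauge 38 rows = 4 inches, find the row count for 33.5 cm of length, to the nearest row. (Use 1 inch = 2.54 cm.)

Finished = 76 − 2 = 74 cm.
74 cm × 1/2.54 = 29.13 inches.
13/2 = 6.5 sts per in; 29.13 × 6.5 = 189.37 sts.
Nearest multiple of 8 → 192.
33.5 cm = 13.19 inches; × 9.5 = 125.30 → 125 rows.

Cast on 192 stitches; work 125 rows.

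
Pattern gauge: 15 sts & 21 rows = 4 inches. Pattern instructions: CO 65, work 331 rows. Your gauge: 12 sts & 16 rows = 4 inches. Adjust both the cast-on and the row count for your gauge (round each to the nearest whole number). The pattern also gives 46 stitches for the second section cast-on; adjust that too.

Stitches: 65 × 12/15 = 52.00 → 52.
Rows: 331 × 16/21 = 252.19 → 252.
second section cast-on: 46 × 12/15 = 36.80 → 37.

Cast on 52 stitches; work 252 rows; second section cast-on 37 stitches.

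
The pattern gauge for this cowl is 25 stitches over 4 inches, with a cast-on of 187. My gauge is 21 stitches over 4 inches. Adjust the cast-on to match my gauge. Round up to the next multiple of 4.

160 stitches.

Scale factor = 21 / 25 = 0.840.
187 × 21 / 25 = 157.08 sts.
→ 160 sts.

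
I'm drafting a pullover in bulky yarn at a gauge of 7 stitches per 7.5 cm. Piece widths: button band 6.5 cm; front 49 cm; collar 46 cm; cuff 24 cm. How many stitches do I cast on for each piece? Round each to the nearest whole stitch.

button band 6; front 46; collar 43; cuff 22.

Rate = 7/7.5 = 0.933 sts per cm.
button band: 6.5 × 0.933 = 6.07 → 6.
front: 49 × 0.933 = 45.73 → 46.
collar: 46 × 0.933 = 42.93 → 43.
cuff: 24 × 0.933 = 22.40 → 22.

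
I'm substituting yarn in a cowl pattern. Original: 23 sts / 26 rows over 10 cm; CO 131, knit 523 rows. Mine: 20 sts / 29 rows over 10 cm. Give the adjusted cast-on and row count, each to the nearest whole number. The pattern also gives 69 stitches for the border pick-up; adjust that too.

Stitches: 131 × 20/23 = 113.91 → 114.
Rows: 523 × 29/26 = 583.35 → 583.
border pick-up: 69 × 20/23 = 60.00 → 60.

Cast on 114 stitches; work 583 rows; border pick-up 60 stitches.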